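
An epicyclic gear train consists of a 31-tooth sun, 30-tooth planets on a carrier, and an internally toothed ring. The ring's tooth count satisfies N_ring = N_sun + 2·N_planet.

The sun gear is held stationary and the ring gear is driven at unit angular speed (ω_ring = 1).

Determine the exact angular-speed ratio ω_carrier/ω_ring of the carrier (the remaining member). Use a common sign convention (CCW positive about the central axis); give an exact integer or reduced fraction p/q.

N_ring = 31 + 2·30 = 91
31(ω_s−ω_c) = −91(ω_r−ω_c),  ω_s=0, ω_r=1
31(0−ω_c) = −91(1−ω_c)  ⇒  122ω_c = 91  ⇒  ω_c = 91/122
ω_c/ω_r = 91/122

91/122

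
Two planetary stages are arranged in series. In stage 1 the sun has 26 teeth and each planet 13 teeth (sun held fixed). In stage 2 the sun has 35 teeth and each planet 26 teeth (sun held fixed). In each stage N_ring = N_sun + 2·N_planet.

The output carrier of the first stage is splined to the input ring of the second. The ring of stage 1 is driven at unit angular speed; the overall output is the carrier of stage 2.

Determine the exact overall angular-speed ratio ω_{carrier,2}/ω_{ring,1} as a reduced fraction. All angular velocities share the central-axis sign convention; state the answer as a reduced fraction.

29/61

Stage 1: N_ring = 26 + 2·13 = 52
Stage 1: 26(ω_s−ω_c) = −52(ω_r−ω_c),  ω_s=0, ω_r=1
Stage 1: 26(0−ω_c) = −52(1−ω_c)  ⇒  78ω_c = 52  ⇒  ω_c = 2/3
  ⇒ ω_c¹/ω_r¹ = 2/3
Stage 2: N_ring = 35 + 2·26 = 87
Stage 2: 35(ω_s−ω_c) = −87(ω_r−ω_c),  ω_s=0, ω_r=1
Stage 2: 35(0−ω_c) = −87(1−ω_c)  ⇒  122ω_c = 87  ⇒  ω_c = 87/122
  ⇒ ω_c²/ω_r² = 87/122
Coupling ω_r² = ω_c¹ ⇒ overall = 2/3 × 87/122 = 29/61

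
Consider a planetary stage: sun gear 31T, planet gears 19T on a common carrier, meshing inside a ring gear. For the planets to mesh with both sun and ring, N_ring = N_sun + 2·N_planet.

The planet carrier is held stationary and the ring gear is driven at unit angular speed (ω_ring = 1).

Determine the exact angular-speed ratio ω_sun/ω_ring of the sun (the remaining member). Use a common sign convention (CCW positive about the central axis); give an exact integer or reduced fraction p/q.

N_ring = 31 + 2·19 = 69
31(ω_s−ω_c) = −69(ω_r−ω_c),  ω_c=0, ω_r=1
ω_s = 0 − (69/31)(1−0) = -69/31
ω_s/ω_r = -69/31

-69/31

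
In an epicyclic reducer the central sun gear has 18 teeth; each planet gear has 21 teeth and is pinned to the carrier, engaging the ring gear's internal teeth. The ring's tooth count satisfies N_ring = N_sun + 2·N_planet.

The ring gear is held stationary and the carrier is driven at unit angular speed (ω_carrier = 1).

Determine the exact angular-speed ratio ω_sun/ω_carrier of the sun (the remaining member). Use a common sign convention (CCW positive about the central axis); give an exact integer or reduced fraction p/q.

13/3

N_ring = 18 + 2·21 = 60
18(ω_s−ω_c) = −60(ω_r−ω_c),  ω_r=0, ω_c=1
ω_s = 1 − (60/18)(0−1) = 13/3
ω_s/ω_c = 13/3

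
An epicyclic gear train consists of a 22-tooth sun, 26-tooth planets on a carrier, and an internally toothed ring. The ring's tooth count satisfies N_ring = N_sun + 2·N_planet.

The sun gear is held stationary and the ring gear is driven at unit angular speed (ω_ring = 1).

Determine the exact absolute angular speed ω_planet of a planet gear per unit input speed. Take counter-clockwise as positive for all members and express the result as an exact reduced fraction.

37/26

N_ring = 22 + 2·26 = 74
22(ω_s−ω_c) = −74(ω_r−ω_c),  ω_s=0, ω_r=1
22(0−ω_c) = −74(1−ω_c)  ⇒  96ω_c = 74  ⇒  ω_c = 37/48
sun–planet: 22·(0−37/48) = −26·(ω_p−ω_c)  ⇒  ω_p−ω_c = −(22/26)·(-37/48) = 407/624
ω_p = 37/48 + 407/624 = 37/26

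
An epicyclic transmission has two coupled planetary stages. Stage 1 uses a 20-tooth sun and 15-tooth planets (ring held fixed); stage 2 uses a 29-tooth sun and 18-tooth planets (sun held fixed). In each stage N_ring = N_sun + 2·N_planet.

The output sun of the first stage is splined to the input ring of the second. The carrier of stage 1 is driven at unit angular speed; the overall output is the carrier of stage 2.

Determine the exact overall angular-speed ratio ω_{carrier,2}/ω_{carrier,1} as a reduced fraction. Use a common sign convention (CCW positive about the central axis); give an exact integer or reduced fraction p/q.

Stage 1: N_ring = 20 + 2·15 = 50
Stage 1: 20(ω_s−ω_c) = −50(ω_r−ω_c),  ω_r=0, ω_c=1
Stage 1: ω_s = 1 − (50/20)(0−1) = 7/2
  ⇒ ω_s¹/ω_c¹ = 7/2
Stage 2: N_ring = 29 + 2·18 = 65
Stage 2: 29(ω_s−ω_c) = −65(ω_r−ω_c),  ω_s=0, ω_r=1
Stage 2: 29(0−ω_c) = −65(1−ω_c)  ⇒  94ω_c = 65  ⇒  ω_c = 65/94
  ⇒ ω_c²/ω_r² = 65/94
Coupling ω_r² = ω_s¹ ⇒ overall = 7/2 × 65/94 = 455/188

455/188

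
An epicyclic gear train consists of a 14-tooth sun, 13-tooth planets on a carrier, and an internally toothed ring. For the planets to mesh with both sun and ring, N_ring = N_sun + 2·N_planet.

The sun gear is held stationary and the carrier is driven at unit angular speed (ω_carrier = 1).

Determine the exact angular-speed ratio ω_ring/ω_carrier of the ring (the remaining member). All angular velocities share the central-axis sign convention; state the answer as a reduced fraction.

N_ring = 14 + 2·13 = 40
14(ω_s−ω_c) = −40(ω_r−ω_c),  ω_s=0, ω_c=1
ω_r = 1 − (14/40)(0−1) = 27/20
ω_r/ω_c = 27/20

27/20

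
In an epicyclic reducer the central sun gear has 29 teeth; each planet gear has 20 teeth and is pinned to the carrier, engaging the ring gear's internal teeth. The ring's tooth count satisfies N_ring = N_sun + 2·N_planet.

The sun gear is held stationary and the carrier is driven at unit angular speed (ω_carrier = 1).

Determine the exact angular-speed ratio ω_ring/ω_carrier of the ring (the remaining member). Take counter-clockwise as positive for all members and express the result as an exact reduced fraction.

N_ring = 29 + 2·20 = 69
29(ω_s−ω_c) = −69(ω_r−ω_c),  ω_s=0, ω_c=1
ω_r = 1 − (29/69)(0−1) = 98/69
ω_r/ω_c = 98/69

98/69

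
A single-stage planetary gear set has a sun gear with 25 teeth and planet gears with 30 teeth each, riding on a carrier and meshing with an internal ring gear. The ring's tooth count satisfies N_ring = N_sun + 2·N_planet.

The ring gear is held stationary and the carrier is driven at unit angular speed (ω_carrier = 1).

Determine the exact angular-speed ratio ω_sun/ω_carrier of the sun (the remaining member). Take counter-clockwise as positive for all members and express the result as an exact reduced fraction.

22/5

N_ring = 25 + 2·30 = 85
25(ω_s−ω_c) = −85(ω_r−ω_c),  ω_r=0, ω_c=1
ω_s = 1 − (85/25)(0−1) = 22/5
ω_s/ω_c = 22/5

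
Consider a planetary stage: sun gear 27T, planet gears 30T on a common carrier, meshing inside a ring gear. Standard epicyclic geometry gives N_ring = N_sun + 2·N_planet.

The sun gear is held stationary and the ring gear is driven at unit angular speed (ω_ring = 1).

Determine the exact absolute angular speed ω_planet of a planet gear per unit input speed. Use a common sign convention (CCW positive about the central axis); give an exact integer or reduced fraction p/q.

N_ring = 27 + 2·30 = 87
27(ω_s−ω_c) = −87(ω_r−ω_c),  ω_s=0, ω_r=1
27(0−ω_c) = −87(1−ω_c)  ⇒  114ω_c = 87  ⇒  ω_c = 29/38
sun–planet: 27·(0−29/38) = −30·(ω_p−ω_c)  ⇒  ω_p−ω_c = −(27/30)·(-29/38) = 261/380
ω_p = 29/38 + 261/380 = 29/20

29/20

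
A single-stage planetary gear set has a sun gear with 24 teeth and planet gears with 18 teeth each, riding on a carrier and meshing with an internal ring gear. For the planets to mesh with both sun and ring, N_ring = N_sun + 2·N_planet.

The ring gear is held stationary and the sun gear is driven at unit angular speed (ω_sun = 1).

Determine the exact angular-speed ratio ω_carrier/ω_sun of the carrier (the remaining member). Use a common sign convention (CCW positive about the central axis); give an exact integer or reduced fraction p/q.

N_ring = 24 + 2·18 = 60
24(ω_s−ω_c) = −60(ω_r−ω_c),  ω_r=0, ω_s=1
24(1−ω_c) = −60(0−ω_c)  ⇒  84ω_c = 24  ⇒  ω_c = 2/7
ω_c/ω_s = 2/7

2/7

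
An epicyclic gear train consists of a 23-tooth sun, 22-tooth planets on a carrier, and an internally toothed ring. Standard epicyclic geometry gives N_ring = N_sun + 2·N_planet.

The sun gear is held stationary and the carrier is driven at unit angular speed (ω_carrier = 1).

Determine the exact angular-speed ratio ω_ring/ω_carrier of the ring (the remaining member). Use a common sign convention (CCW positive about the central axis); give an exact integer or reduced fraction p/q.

N_ring = 23 + 2·22 = 67
23(ω_s−ω_c) = −67(ω_r−ω_c),  ω_s=0, ω_c=1
ω_r = 1 − (23/67)(0−1) = 90/67
ω_r/ω_c = 90/67

90/67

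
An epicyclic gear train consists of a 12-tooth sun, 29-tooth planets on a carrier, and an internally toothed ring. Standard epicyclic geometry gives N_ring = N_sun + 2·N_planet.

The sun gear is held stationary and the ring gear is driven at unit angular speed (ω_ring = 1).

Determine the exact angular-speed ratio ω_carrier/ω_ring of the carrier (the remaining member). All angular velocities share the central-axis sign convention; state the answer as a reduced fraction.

35/41

N_ring = 12 + 2·29 = 70
12(ω_s−ω_c) = −70(ω_r−ω_c),  ω_s=0, ω_r=1
12(0−ω_c) = −70(1−ω_c)  ⇒  82ω_c = 70  ⇒  ω_c = 35/41
ω_c/ω_r = 35/41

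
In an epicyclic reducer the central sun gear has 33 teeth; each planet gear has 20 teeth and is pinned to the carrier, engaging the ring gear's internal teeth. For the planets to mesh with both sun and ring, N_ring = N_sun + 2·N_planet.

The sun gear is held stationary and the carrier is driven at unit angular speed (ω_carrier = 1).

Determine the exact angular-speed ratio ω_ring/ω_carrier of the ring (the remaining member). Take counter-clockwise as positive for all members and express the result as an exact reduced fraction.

106/73

N_ring = 33 + 2·20 = 73
33(ω_s−ω_c) = −73(ω_r−ω_c),  ω_s=0, ω_c=1
ω_r = 1 − (33/73)(0−1) = 106/73
ω_r/ω_c = 106/73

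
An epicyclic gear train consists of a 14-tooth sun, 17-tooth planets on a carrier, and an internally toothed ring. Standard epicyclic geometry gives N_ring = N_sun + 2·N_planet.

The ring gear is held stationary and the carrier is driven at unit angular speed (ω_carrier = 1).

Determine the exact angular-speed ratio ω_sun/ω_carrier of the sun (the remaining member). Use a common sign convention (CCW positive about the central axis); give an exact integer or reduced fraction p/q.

31/7

N_ring = 14 + 2·17 = 48
14(ω_s−ω_c) = −48(ω_r−ω_c),  ω_r=0, ω_c=1
ω_s = 1 − (48/14)(0−1) = 31/7
ω_s/ω_c = 31/7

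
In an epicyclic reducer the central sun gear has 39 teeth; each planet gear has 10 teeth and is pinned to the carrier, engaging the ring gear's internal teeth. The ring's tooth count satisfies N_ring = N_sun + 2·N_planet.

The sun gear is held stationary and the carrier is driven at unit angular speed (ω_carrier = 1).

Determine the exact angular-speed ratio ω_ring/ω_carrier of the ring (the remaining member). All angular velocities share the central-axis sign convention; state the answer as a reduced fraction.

N_ring = 39 + 2·10 = 59
39(ω_s−ω_c) = −59(ω_r−ω_c),  ω_s=0, ω_c=1
ω_r = 1 − (39/59)(0−1) = 98/59
ω_r/ω_c = 98/59

98/59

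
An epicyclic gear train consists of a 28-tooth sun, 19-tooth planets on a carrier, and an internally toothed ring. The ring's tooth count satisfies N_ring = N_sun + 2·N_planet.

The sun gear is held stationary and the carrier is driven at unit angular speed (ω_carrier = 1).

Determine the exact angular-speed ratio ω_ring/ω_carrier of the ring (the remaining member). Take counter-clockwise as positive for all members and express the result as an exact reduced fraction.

N_ring = 28 + 2·19 = 66
28(ω_s−ω_c) = −66(ω_r−ω_c),  ω_s=0, ω_c=1
ω_r = 1 − (28/66)(0−1) = 47/33
ω_r/ω_c = 47/33

47/33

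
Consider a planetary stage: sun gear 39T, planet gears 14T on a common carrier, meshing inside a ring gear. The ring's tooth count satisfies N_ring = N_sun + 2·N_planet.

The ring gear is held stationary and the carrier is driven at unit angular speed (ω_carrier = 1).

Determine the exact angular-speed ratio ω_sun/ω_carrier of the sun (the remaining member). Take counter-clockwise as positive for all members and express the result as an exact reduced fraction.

106/39

N_ring = 39 + 2·14 = 67
39(ω_s−ω_c) = −67(ω_r−ω_c),  ω_r=0, ω_c=1
ω_s = 1 − (67/39)(0−1) = 106/39
ω_s/ω_c = 106/39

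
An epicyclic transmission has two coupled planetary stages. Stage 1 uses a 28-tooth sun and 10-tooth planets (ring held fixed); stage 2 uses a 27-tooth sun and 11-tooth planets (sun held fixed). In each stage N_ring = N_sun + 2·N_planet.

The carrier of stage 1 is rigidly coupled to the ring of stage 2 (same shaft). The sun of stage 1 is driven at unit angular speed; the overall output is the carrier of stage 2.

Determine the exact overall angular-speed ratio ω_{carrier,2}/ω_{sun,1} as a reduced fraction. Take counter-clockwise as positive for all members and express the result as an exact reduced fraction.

343/1444

Stage 1: N_ring = 28 + 2·10 = 48
Stage 1: 28(ω_s−ω_c) = −48(ω_r−ω_c),  ω_r=0, ω_s=1
Stage 1: 28(1−ω_c) = −48(0−ω_c)  ⇒  76ω_c = 28  ⇒  ω_c = 7/19
  ⇒ ω_c¹/ω_s¹ = 7/19
Stage 2: N_ring = 27 + 2·11 = 49
Stage 2: 27(ω_s−ω_c) = −49(ω_r−ω_c),  ω_s=0, ω_r=1
Stage 2: 27(0−ω_c) = −49(1−ω_c)  ⇒  76ω_c = 49  ⇒  ω_c = 49/76
  ⇒ ω_c²/ω_r² = 49/76
Coupling ω_r² = ω_c¹ ⇒ overall = 7/19 × 49/76 = 343/1444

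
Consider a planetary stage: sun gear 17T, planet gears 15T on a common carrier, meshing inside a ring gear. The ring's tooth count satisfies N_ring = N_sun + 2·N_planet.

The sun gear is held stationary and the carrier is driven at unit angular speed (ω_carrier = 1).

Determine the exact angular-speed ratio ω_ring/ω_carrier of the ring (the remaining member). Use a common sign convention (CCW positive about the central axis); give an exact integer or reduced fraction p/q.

N_ring = 17 + 2·15 = 47
17(ω_s−ω_c) = −47(ω_r−ω_c),  ω_s=0, ω_c=1
ω_r = 1 − (17/47)(0−1) = 64/47
ω_r/ω_c = 64/47

64/47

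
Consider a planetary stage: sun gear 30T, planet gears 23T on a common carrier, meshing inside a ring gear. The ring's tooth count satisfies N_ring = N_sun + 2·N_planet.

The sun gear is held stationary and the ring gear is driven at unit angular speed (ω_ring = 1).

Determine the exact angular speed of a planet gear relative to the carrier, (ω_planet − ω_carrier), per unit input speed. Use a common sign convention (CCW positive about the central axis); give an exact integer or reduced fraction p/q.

1140/1219

N_ring = 30 + 2·23 = 76
30(ω_s−ω_c) = −76(ω_r−ω_c),  ω_s=0, ω_r=1
30(0−ω_c) = −76(1−ω_c)  ⇒  106ω_c = 76  ⇒  ω_c = 38/53
sun–planet: 30·(0−38/53) = −23·(ω_p−ω_c)  ⇒  ω_p−ω_c = −(30/23)·(-38/53) = 1140/1219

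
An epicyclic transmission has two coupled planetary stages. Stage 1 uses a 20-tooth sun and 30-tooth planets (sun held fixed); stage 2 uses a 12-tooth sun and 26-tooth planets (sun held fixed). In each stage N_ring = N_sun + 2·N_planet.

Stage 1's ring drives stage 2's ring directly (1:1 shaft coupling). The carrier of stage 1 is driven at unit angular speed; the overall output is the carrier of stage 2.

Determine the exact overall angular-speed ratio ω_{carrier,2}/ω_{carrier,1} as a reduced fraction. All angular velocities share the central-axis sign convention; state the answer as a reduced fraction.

Stage 1: N_ring = 20 + 2·30 = 80
Stage 1: 20(ω_s−ω_c) = −80(ω_r−ω_c),  ω_s=0, ω_c=1
Stage 1: ω_r = 1 − (20/80)(0−1) = 5/4
  ⇒ ω_r¹/ω_c¹ = 5/4
Stage 2: N_ring = 12 + 2·26 = 64
Stage 2: 12(ω_s−ω_c) = −64(ω_r−ω_c),  ω_s=0, ω_r=1
Stage 2: 12(0−ω_c) = −64(1−ω_c)  ⇒  76ω_c = 64  ⇒  ω_c = 16/19
  ⇒ ω_c²/ω_r² = 16/19
Coupling ω_r² = ω_r¹ ⇒ overall = 5/4 × 16/19 = 20/19

20/19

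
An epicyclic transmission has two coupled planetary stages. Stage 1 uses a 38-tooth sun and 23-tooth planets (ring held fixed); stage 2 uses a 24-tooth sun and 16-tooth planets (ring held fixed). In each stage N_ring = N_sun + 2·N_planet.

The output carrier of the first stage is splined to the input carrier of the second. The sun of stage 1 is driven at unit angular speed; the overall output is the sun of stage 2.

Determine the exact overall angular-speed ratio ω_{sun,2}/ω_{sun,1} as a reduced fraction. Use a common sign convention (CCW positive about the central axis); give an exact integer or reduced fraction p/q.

190/183

Stage 1: N_ring = 38 + 2·23 = 84
Stage 1: 38(ω_s−ω_c) = −84(ω_r−ω_c),  ω_r=0, ω_s=1
Stage 1: 38(1−ω_c) = −84(0−ω_c)  ⇒  122ω_c = 38  ⇒  ω_c = 19/61
  ⇒ ω_c¹/ω_s¹ = 19/61
Stage 2: N_ring = 24 + 2·16 = 56
Stage 2: 24(ω_s−ω_c) = −56(ω_r−ω_c),  ω_r=0, ω_c=1
Stage 2: ω_s = 1 − (56/24)(0−1) = 10/3
  ⇒ ω_s²/ω_c² = 10/3
Coupling ω_c² = ω_c¹ ⇒ overall = 19/61 × 10/3 = 190/183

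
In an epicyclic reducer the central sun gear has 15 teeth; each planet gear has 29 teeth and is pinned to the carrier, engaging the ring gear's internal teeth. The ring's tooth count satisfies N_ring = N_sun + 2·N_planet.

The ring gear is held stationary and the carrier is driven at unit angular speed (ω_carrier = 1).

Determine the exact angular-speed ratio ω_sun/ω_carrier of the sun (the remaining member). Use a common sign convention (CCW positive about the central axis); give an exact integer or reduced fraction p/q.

88/15

N_ring = 15 + 2·29 = 73
15(ω_s−ω_c) = −73(ω_r−ω_c),  ω_r=0, ω_c=1
ω_s = 1 − (73/15)(0−1) = 88/15
ω_s/ω_c = 88/15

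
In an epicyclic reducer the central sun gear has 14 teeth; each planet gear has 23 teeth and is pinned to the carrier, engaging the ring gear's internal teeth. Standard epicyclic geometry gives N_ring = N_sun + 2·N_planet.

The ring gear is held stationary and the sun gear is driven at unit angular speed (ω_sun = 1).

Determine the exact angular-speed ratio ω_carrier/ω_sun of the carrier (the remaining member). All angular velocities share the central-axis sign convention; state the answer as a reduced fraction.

N_ring = 14 + 2·23 = 60
14(ω_s−ω_c) = −60(ω_r−ω_c),  ω_r=0, ω_s=1
14(1−ω_c) = −60(0−ω_c)  ⇒  74ω_c = 14  ⇒  ω_c = 7/37
ω_c/ω_s = 7/37

7/37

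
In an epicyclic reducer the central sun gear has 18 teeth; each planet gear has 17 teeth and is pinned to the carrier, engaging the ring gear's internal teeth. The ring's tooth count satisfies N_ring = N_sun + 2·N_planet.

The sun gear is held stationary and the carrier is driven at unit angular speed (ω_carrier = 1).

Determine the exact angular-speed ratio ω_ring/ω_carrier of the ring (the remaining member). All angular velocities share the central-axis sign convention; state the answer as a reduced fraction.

35/26

N_ring = 18 + 2·17 = 52
18(ω_s−ω_c) = −52(ω_r−ω_c),  ω_s=0, ω_c=1
ω_r = 1 − (18/52)(0−1) = 35/26
ω_r/ω_c = 35/26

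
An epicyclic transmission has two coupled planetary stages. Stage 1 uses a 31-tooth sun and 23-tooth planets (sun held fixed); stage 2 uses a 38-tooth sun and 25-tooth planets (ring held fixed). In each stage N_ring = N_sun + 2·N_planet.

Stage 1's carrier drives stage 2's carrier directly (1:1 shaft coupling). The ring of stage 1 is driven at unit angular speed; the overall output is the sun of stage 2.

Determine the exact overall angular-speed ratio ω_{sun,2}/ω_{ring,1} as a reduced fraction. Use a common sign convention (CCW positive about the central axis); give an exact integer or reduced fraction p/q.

539/228

Stage 1: N_ring = 31 + 2·23 = 77
Stage 1: 31(ω_s−ω_c) = −77(ω_r−ω_c),  ω_s=0, ω_r=1
Stage 1: 31(0−ω_c) = −77(1−ω_c)  ⇒  108ω_c = 77  ⇒  ω_c = 77/108
  ⇒ ω_c¹/ω_r¹ = 77/108
Stage 2: N_ring = 38 + 2·25 = 88
Stage 2: 38(ω_s−ω_c) = −88(ω_r−ω_c),  ω_r=0, ω_c=1
Stage 2: ω_s = 1 − (88/38)(0−1) = 63/19
  ⇒ ω_s²/ω_c² = 63/19
Coupling ω_c² = ω_c¹ ⇒ overall = 77/108 × 63/19 = 539/228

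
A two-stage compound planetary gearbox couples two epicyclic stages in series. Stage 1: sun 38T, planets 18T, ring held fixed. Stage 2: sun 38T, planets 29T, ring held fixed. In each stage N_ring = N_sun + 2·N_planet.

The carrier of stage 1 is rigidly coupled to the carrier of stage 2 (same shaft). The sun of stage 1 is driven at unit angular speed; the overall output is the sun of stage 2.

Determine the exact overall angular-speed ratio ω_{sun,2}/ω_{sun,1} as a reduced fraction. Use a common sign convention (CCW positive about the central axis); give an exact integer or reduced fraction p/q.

67/56

Stage 1: N_ring = 38 + 2·18 = 74
Stage 1: 38(ω_s−ω_c) = −74(ω_r−ω_c),  ω_r=0, ω_s=1
Stage 1: 38(1−ω_c) = −74(0−ω_c)  ⇒  112ω_c = 38  ⇒  ω_c = 19/56
  ⇒ ω_c¹/ω_s¹ = 19/56
Stage 2: N_ring = 38 + 2·29 = 96
Stage 2: 38(ω_s−ω_c) = −96(ω_r−ω_c),  ω_r=0, ω_c=1
Stage 2: ω_s = 1 − (96/38)(0−1) = 67/19
  ⇒ ω_s²/ω_c² = 67/19
Coupling ω_c² = ω_c¹ ⇒ overall = 19/56 × 67/19 = 67/56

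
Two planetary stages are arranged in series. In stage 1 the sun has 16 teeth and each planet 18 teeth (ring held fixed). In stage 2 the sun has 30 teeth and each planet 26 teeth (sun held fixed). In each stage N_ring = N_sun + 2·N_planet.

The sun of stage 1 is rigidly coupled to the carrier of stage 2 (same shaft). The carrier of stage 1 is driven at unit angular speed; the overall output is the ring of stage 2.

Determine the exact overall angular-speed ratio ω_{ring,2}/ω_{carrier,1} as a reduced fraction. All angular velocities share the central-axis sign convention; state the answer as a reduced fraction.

238/41

Stage 1: N_ring = 16 + 2·18 = 52
Stage 1: 16(ω_s−ω_c) = −52(ω_r−ω_c),  ω_r=0, ω_c=1
Stage 1: ω_s = 1 − (52/16)(0−1) = 17/4
  ⇒ ω_s¹/ω_c¹ = 17/4
Stage 2: N_ring = 30 + 2·26 = 82
Stage 2: 30(ω_s−ω_c) = −82(ω_r−ω_c),  ω_s=0, ω_c=1
Stage 2: ω_r = 1 − (30/82)(0−1) = 56/41
  ⇒ ω_r²/ω_c² = 56/41
Coupling ω_c² = ω_s¹ ⇒ overall = 17/4 × 56/41 = 238/41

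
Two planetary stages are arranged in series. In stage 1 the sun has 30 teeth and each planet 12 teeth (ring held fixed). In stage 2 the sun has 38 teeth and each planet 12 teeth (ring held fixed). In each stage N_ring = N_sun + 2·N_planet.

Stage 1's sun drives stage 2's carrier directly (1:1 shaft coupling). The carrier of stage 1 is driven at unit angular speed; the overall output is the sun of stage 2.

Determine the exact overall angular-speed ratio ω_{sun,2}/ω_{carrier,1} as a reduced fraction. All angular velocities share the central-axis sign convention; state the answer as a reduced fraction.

140/19

Stage 1: N_ring = 30 + 2·12 = 54
Stage 1: 30(ω_s−ω_c) = −54(ω_r−ω_c),  ω_r=0, ω_c=1
Stage 1: ω_s = 1 − (54/30)(0−1) = 14/5
  ⇒ ω_s¹/ω_c¹ = 14/5
Stage 2: N_ring = 38 + 2·12 = 62
Stage 2: 38(ω_s−ω_c) = −62(ω_r−ω_c),  ω_r=0, ω_c=1
Stage 2: ω_s = 1 − (62/38)(0−1) = 50/19
  ⇒ ω_s²/ω_c² = 50/19
Coupling ω_c² = ω_s¹ ⇒ overall = 14/5 × 50/19 = 140/19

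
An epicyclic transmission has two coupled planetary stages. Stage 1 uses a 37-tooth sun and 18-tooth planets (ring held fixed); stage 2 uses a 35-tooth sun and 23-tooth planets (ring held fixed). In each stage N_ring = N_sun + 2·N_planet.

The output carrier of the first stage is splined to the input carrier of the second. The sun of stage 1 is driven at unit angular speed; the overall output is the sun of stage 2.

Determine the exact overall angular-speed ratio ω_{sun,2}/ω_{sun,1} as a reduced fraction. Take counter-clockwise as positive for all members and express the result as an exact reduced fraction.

2146/1925

Stage 1: N_ring = 37 + 2·18 = 73
Stage 1: 37(ω_s−ω_c) = −73(ω_r−ω_c),  ω_r=0, ω_s=1
Stage 1: 37(1−ω_c) = −73(0−ω_c)  ⇒  110ω_c = 37  ⇒  ω_c = 37/110
  ⇒ ω_c¹/ω_s¹ = 37/110
Stage 2: N_ring = 35 + 2·23 = 81
Stage 2: 35(ω_s−ω_c) = −81(ω_r−ω_c),  ω_r=0, ω_c=1
Stage 2: ω_s = 1 − (81/35)(0−1) = 116/35
  ⇒ ω_s²/ω_c² = 116/35
Coupling ω_c² = ω_c¹ ⇒ overall = 37/110 × 116/35 = 2146/1925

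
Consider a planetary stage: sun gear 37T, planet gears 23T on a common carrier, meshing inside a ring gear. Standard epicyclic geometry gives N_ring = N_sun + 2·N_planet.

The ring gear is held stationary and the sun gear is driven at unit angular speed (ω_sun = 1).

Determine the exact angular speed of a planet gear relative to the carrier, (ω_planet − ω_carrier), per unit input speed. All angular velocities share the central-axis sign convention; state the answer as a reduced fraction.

N_ring = 37 + 2·23 = 83
37(ω_s−ω_c) = −83(ω_r−ω_c),  ω_r=0, ω_s=1
37(1−ω_c) = −83(0−ω_c)  ⇒  120ω_c = 37  ⇒  ω_c = 37/120
sun–planet: 37·(1−37/120) = −23·(ω_p−ω_c)  ⇒  ω_p−ω_c = −(37/23)·(83/120) = -3071/2760

-3071/2760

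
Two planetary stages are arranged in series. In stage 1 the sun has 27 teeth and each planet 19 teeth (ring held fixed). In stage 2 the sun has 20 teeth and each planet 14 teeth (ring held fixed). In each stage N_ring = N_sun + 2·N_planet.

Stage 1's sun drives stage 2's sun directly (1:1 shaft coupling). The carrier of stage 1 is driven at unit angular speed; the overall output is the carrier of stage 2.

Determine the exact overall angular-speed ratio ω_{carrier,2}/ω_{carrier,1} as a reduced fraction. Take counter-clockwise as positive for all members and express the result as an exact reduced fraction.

Stage 1: N_ring = 27 + 2·19 = 65
Stage 1: 27(ω_s−ω_c) = −65(ω_r−ω_c),  ω_r=0, ω_c=1
Stage 1: ω_s = 1 − (65/27)(0−1) = 92/27
  ⇒ ω_s¹/ω_c¹ = 92/27
Stage 2: N_ring = 20 + 2·14 = 48
Stage 2: 20(ω_s−ω_c) = −48(ω_r−ω_c),  ω_r=0, ω_s=1
Stage 2: 20(1−ω_c) = −48(0−ω_c)  ⇒  68ω_c = 20  ⇒  ω_c = 5/17
  ⇒ ω_c²/ω_s² = 5/17
Coupling ω_s² = ω_s¹ ⇒ overall = 92/27 × 5/17 = 460/459

460/459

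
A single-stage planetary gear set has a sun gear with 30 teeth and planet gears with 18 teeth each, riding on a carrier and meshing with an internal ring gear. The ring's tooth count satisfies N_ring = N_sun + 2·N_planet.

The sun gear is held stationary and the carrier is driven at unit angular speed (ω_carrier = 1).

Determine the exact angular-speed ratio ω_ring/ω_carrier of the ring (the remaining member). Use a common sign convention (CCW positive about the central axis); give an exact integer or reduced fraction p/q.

N_ring = 30 + 2·18 = 66
30(ω_s−ω_c) = −66(ω_r−ω_c),  ω_s=0, ω_c=1
ω_r = 1 − (30/66)(0−1) = 16/11
ω_r/ω_c = 16/11

16/11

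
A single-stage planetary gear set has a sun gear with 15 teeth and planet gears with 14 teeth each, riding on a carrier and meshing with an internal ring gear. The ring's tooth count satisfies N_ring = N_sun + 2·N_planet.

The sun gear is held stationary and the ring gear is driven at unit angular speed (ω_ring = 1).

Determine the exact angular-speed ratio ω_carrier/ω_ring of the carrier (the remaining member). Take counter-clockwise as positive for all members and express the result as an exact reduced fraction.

43/58

N_ring = 15 + 2·14 = 43
15(ω_s−ω_c) = −43(ω_r−ω_c),  ω_s=0, ω_r=1
15(0−ω_c) = −43(1−ω_c)  ⇒  58ω_c = 43  ⇒  ω_c = 43/58
ω_c/ω_r = 43/58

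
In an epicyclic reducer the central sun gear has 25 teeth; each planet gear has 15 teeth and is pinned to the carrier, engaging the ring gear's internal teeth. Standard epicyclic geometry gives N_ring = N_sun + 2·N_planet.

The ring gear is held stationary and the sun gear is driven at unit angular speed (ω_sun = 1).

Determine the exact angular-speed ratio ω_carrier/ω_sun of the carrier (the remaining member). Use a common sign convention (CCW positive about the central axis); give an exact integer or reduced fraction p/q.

N_ring = 25 + 2·15 = 55
25(ω_s−ω_c) = −55(ω_r−ω_c),  ω_r=0, ω_s=1
25(1−ω_c) = −55(0−ω_c)  ⇒  80ω_c = 25  ⇒  ω_c = 5/16
ω_c/ω_s = 5/16

5/16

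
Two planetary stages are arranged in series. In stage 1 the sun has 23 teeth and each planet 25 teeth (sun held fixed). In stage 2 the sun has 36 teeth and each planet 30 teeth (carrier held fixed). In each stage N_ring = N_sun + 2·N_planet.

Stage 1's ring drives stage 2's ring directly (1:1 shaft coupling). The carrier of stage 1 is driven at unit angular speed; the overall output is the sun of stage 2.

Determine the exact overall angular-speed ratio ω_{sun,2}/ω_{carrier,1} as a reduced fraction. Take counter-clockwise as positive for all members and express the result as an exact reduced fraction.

-256/73

Stage 1: N_ring = 23 + 2·25 = 73
Stage 1: 23(ω_s−ω_c) = −73(ω_r−ω_c),  ω_s=0, ω_c=1
Stage 1: ω_r = 1 − (23/73)(0−1) = 96/73
  ⇒ ω_r¹/ω_c¹ = 96/73
Stage 2: N_ring = 36 + 2·30 = 96
Stage 2: 36(ω_s−ω_c) = −96(ω_r−ω_c),  ω_c=0, ω_r=1
Stage 2: ω_s = 0 − (96/36)(1−0) = -8/3
  ⇒ ω_s²/ω_r² = -8/3
Coupling ω_r² = ω_r¹ ⇒ overall = 96/73 × -8/3 = -256/73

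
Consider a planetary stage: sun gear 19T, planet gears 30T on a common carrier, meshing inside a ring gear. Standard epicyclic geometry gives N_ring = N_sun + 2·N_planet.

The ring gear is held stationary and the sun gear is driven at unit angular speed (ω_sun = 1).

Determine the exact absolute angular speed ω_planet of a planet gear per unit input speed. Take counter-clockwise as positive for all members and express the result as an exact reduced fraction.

N_ring = 19 + 2·30 = 79
19(ω_s−ω_c) = −79(ω_r−ω_c),  ω_r=0, ω_s=1
19(1−ω_c) = −79(0−ω_c)  ⇒  98ω_c = 19  ⇒  ω_c = 19/98
sun–planet: 19·(1−19/98) = −30·(ω_p−ω_c)  ⇒  ω_p−ω_c = −(19/30)·(79/98) = -1501/2940
ω_p = 19/98 − 1501/2940 = -19/60

-19/60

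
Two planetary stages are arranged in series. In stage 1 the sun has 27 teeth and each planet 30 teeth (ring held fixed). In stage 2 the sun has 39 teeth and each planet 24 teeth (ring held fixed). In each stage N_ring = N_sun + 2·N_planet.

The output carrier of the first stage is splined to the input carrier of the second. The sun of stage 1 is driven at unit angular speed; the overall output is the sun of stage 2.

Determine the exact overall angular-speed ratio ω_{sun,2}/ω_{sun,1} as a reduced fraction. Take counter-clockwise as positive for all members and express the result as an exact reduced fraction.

189/247

Stage 1: N_ring = 27 + 2·30 = 87
Stage 1: 27(ω_s−ω_c) = −87(ω_r−ω_c),  ω_r=0, ω_s=1
Stage 1: 27(1−ω_c) = −87(0−ω_c)  ⇒  114ω_c = 27  ⇒  ω_c = 9/38
  ⇒ ω_c¹/ω_s¹ = 9/38
Stage 2: N_ring = 39 + 2·24 = 87
Stage 2: 39(ω_s−ω_c) = −87(ω_r−ω_c),  ω_r=0, ω_c=1
Stage 2: ω_s = 1 − (87/39)(0−1) = 42/13
  ⇒ ω_s²/ω_c² = 42/13
Coupling ω_c² = ω_c¹ ⇒ overall = 9/38 × 42/13 = 189/247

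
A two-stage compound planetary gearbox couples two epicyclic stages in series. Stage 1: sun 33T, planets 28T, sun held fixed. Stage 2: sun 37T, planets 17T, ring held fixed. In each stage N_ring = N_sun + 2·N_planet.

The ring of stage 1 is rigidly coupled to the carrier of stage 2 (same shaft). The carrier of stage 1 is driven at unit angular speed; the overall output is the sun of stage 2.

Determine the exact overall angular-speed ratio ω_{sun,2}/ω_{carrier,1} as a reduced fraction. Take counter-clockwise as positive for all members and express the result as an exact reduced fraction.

13176/3293

Stage 1: N_ring = 33 + 2·28 = 89
Stage 1: 33(ω_s−ω_c) = −89(ω_r−ω_c),  ω_s=0, ω_c=1
Stage 1: ω_r = 1 − (33/89)(0−1) = 122/89
  ⇒ ω_r¹/ω_c¹ = 122/89
Stage 2: N_ring = 37 + 2·17 = 71
Stage 2: 37(ω_s−ω_c) = −71(ω_r−ω_c),  ω_r=0, ω_c=1
Stage 2: ω_s = 1 − (71/37)(0−1) = 108/37
  ⇒ ω_s²/ω_c² = 108/37
Coupling ω_c² = ω_r¹ ⇒ overall = 122/89 × 108/37 = 13176/3293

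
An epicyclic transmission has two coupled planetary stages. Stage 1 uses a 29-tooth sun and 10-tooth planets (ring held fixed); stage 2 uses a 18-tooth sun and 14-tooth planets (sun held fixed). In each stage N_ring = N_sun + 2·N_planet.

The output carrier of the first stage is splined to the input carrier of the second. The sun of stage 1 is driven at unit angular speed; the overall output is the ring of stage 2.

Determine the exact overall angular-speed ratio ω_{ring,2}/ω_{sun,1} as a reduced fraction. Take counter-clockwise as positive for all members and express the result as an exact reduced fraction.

Stage 1: N_ring = 29 + 2·10 = 49
Stage 1: 29(ω_s−ω_c) = −49(ω_r−ω_c),  ω_r=0, ω_s=1
Stage 1: 29(1−ω_c) = −49(0−ω_c)  ⇒  78ω_c = 29  ⇒  ω_c = 29/78
  ⇒ ω_c¹/ω_s¹ = 29/78
Stage 2: N_ring = 18 + 2·14 = 46
Stage 2: 18(ω_s−ω_c) = −46(ω_r−ω_c),  ω_s=0, ω_c=1
Stage 2: ω_r = 1 − (18/46)(0−1) = 32/23
  ⇒ ω_r²/ω_c² = 32/23
Coupling ω_c² = ω_c¹ ⇒ overall = 29/78 × 32/23 = 464/897

464/897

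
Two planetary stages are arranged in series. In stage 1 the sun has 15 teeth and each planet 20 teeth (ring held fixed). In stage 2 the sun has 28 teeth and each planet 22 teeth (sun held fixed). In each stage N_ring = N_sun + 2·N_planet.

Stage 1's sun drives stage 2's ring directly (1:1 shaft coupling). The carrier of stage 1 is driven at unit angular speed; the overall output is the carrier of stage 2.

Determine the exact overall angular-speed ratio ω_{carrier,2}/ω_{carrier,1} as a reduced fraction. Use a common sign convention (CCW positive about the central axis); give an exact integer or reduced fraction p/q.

Stage 1: N_ring = 15 + 2·20 = 55
Stage 1: 15(ω_s−ω_c) = −55(ω_r−ω_c),  ω_r=0, ω_c=1
Stage 1: ω_s = 1 − (55/15)(0−1) = 14/3
  ⇒ ω_s¹/ω_c¹ = 14/3
Stage 2: N_ring = 28 + 2·22 = 72
Stage 2: 28(ω_s−ω_c) = −72(ω_r−ω_c),  ω_s=0, ω_r=1
Stage 2: 28(0−ω_c) = −72(1−ω_c)  ⇒  100ω_c = 72  ⇒  ω_c = 18/25
  ⇒ ω_c²/ω_r² = 18/25
Coupling ω_r² = ω_s¹ ⇒ overall = 14/3 × 18/25 = 84/25

84/25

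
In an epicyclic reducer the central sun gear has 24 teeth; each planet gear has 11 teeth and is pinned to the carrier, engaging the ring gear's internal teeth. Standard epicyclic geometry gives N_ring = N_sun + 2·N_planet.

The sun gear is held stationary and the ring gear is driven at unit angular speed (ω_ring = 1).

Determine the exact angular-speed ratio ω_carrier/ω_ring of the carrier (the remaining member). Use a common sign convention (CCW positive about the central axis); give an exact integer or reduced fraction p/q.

N_ring = 24 + 2·11 = 46
24(ω_s−ω_c) = −46(ω_r−ω_c),  ω_s=0, ω_r=1
24(0−ω_c) = −46(1−ω_c)  ⇒  70ω_c = 46  ⇒  ω_c = 23/35
ω_c/ω_r = 23/35

23/35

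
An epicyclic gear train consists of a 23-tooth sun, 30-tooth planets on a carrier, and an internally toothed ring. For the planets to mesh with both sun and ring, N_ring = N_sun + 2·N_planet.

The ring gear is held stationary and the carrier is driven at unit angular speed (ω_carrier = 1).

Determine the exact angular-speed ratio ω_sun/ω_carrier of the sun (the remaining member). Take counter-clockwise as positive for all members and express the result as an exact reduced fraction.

N_ring = 23 + 2·30 = 83
23(ω_s−ω_c) = −83(ω_r−ω_c),  ω_r=0, ω_c=1
ω_s = 1 − (83/23)(0−1) = 106/23
ω_s/ω_c = 106/23

106/23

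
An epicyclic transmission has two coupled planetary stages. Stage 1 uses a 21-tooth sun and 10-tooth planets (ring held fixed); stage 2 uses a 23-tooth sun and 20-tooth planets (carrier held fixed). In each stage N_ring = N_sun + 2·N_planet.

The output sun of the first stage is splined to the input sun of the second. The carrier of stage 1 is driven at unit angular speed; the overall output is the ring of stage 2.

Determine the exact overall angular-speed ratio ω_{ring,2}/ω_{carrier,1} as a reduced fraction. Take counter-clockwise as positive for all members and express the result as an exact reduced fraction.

-1426/1323

Stage 1: N_ring = 21 + 2·10 = 41
Stage 1: 21(ω_s−ω_c) = −41(ω_r−ω_c),  ω_r=0, ω_c=1
Stage 1: ω_s = 1 − (41/21)(0−1) = 62/21
  ⇒ ω_s¹/ω_c¹ = 62/21
Stage 2: N_ring = 23 + 2·20 = 63
Stage 2: 23(ω_s−ω_c) = −63(ω_r−ω_c),  ω_c=0, ω_s=1
Stage 2: ω_r = 0 − (23/63)(1−0) = -23/63
  ⇒ ω_r²/ω_s² = -23/63
Coupling ω_s² = ω_s¹ ⇒ overall = 62/21 × -23/63 = -1426/1323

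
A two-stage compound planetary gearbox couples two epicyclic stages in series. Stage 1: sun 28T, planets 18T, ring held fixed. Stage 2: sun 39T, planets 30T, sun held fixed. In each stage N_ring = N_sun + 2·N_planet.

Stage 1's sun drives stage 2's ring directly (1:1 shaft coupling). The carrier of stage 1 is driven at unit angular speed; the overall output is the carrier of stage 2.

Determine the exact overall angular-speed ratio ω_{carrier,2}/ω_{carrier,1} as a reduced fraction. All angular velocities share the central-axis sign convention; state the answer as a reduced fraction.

33/14

Stage 1: N_ring = 28 + 2·18 = 64
Stage 1: 28(ω_s−ω_c) = −64(ω_r−ω_c),  ω_r=0, ω_c=1
Stage 1: ω_s = 1 − (64/28)(0−1) = 23/7
  ⇒ ω_s¹/ω_c¹ = 23/7
Stage 2: N_ring = 39 + 2·30 = 99
Stage 2: 39(ω_s−ω_c) = −99(ω_r−ω_c),  ω_s=0, ω_r=1
Stage 2: 39(0−ω_c) = −99(1−ω_c)  ⇒  138ω_c = 99  ⇒  ω_c = 33/46
  ⇒ ω_c²/ω_r² = 33/46
Coupling ω_r² = ω_s¹ ⇒ overall = 23/7 × 33/46 = 33/14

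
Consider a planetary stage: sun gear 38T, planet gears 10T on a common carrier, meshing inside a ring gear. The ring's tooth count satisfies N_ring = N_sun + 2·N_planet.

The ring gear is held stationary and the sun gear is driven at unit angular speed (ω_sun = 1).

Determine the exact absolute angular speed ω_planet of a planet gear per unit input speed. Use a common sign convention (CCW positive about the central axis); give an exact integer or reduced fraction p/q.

N_ring = 38 + 2·10 = 58
38(ω_s−ω_c) = −58(ω_r−ω_c),  ω_r=0, ω_s=1
38(1−ω_c) = −58(0−ω_c)  ⇒  96ω_c = 38  ⇒  ω_c = 19/48
sun–planet: 38·(1−19/48) = −10·(ω_p−ω_c)  ⇒  ω_p−ω_c = −(38/10)·(29/48) = -551/240
ω_p = 19/48 − 551/240 = -19/10

-19/10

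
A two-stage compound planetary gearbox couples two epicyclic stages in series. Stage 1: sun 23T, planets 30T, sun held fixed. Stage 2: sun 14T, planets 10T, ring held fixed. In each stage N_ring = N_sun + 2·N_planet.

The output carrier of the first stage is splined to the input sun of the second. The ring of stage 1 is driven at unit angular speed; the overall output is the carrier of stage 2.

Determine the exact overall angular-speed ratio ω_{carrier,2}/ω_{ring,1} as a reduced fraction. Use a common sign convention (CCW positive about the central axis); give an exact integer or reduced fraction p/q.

581/2544

Stage 1: N_ring = 23 + 2·30 = 83
Stage 1: 23(ω_s−ω_c) = −83(ω_r−ω_c),  ω_s=0, ω_r=1
Stage 1: 23(0−ω_c) = −83(1−ω_c)  ⇒  106ω_c = 83  ⇒  ω_c = 83/106
  ⇒ ω_c¹/ω_r¹ = 83/106
Stage 2: N_ring = 14 + 2·10 = 34
Stage 2: 14(ω_s−ω_c) = −34(ω_r−ω_c),  ω_r=0, ω_s=1
Stage 2: 14(1−ω_c) = −34(0−ω_c)  ⇒  48ω_c = 14  ⇒  ω_c = 7/24
  ⇒ ω_c²/ω_s² = 7/24
Coupling ω_s² = ω_c¹ ⇒ overall = 83/106 × 7/24 = 581/2544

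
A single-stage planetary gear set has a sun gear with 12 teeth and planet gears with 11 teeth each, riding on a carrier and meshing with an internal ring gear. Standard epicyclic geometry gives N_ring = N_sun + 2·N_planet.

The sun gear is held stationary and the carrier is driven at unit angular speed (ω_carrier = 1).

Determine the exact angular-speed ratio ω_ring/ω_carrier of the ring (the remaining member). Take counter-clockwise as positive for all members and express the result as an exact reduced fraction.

N_ring = 12 + 2·11 = 34
12(ω_s−ω_c) = −34(ω_r−ω_c),  ω_s=0, ω_c=1
ω_r = 1 − (12/34)(0−1) = 23/17
ω_r/ω_c = 23/17

23/17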